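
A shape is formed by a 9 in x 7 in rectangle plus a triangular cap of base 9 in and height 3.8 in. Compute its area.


Composite shape: rectangle + triangle
Rectangle area = 9 * 7 = 63
Triangle area = 0.5 * 9 * 3.8 = 17.1
Total = 63 + 17.1
Total = 80.1
80.1 in^2


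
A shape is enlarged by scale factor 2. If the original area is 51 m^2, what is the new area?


Linear scale factor k = 2
Original area = 51 m^2
Rule: under a linear scaling by k, areas scale by k^2.
k^2 = 2^2 = 4
New area = 51 * 4
New area = 204
204 m^2


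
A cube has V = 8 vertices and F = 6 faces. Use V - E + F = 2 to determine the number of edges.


Polyhedron: cube
Euler's formula for convex polyhedra: V - E + F = 2
Given: V = 8 vertices and F = 6 faces
Solve for E:
E = V + F - 2 = 8 + 6 - 2 = 12
12 edges


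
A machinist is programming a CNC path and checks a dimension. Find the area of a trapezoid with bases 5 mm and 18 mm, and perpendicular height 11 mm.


Shape: trapezoid
Parallel sides a = 5 mm, b = 18 mm; Height h = 11 mm
Formula: A = (a + b) * h / 2
a + b = 5 + 18 = 23
A = 23 * 11 / 2
A = 253 / 2
A = 126.5
126.5 mm^2


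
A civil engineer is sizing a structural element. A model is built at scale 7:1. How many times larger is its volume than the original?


Linear scale factor k = 7
Rule: under a linear scaling by k, volumes scale by k^3.
k^3 = 7 * 7 * 7
k^3 = 49 * 7
k^3 = 343
Volume scales by a factor of 343.
343 (dimensionless)


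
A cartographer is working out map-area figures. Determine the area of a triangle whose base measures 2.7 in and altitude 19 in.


Shape: triangle
Base b = 2.7 in, Height h = 19 in
Formula: A = (1/2) * b * h
A = 0.5 * 2.7 * 19
A = 0.5 * 51.3
A = 25.65
25.65 in^2


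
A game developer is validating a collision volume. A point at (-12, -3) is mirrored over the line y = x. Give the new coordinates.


Transformation: reflection
Original point: (-12, -3)
Rule for reflection over y = x: (x, y) -> (y, x)
Apply: (-12, -3) -> (-3, -12)
(-3, -12)


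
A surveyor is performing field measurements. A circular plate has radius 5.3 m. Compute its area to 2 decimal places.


Shape: circle
Radius r = 5.3 m
Formula: A = pi * r^2
r^2 = 5.3^2 = 28.09
A = pi * 28.09
A = 88.25
88.25 m^2


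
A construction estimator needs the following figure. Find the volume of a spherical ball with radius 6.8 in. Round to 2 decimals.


Shape: sphere
Radius r = 6.8 in
Formula: V = (4/3) * pi * r^3
r^3 = 314.432
(4/3) * 314.432 = 419.242667
V = 419.242667 * pi
V = 1317.09
1317.09 in^3


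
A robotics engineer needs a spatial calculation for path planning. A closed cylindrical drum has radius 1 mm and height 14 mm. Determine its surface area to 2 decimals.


Shape: closed cylinder
Radius r = 1 mm, Height h = 14 mm
Formula: SA = 2*pi*r^2 + 2*pi*r*h = 2*pi*r*(r + h)
r + h = 15
2 * r * (r + h) = 2 * 1 * 15 = 30
SA = 30 * pi
SA = 94.25
94.25 mm^2


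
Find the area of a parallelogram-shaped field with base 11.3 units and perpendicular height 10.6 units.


Shape: parallelogram
Base b = 11.3 units, Height h = 10.6 units
Formula: A = b * h
A = 11.3 * 10.6
A = 119.78
119.78 units^2


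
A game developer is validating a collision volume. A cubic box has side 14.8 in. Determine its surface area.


Shape: cube
Side s = 14.8 in
A cube has 6 square faces.
Formula: SA = 6 * s^2
s^2 = 219.04
SA = 6 * 219.04
SA = 1314.24
1314.24 in^2


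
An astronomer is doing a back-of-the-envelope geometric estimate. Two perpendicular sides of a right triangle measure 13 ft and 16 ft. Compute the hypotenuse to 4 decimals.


Shape: right triangle
Legs a = 13 ft, b = 16 ft
Formula: c = sqrt(a^2 + b^2)
a^2 = 169, b^2 = 256
a^2 + b^2 = 425
c = sqrt(425)
c = 20.6155
20.6155 ft


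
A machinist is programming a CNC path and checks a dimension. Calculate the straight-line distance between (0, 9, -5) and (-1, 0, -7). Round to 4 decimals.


3D distance between two points
P1 = (0, 9, -5), P2 = (-1, 0, -7)
Formula: d = sqrt((x2-x1)^2 + (y2-y1)^2 + (z2-z1)^2)
dx = -1 - 0 = -1
dy = 0 - 9 = -9
dz = -7 - -5 = -2
dx^2 + dy^2 + dz^2 = 1 + 81 + 4 = 86
d = sqrt(86)
d = 9.2736
9.2736 units


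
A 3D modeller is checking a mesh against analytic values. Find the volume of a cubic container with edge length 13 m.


Shape: cube
Side s = 13 m
Formula: V = s^3
V = 13 * 13 * 13
V = 169 * 13
V = 2197
2197 m^3


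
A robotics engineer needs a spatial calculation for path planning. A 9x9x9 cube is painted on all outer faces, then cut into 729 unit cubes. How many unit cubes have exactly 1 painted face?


Large cube: 9 x 9 x 9, cut into unit cubes.
n = 9, so n - 2 = 7
Cubes with 1 painted face lie in the interior of each face.
A cube has 6 faces; each contributes (n - 2)^2 = 49 such cubes.
Count = 6 * 49 = 294
294 unit cubes


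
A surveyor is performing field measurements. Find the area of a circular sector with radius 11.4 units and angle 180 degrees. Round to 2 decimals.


Shape: circular sector
Radius r = 11.4 units, Angle = 180 degrees
Formula: A = (angle/360) * pi * r^2
r^2 = 129.96
Fraction of circle = 180/360
A = (180/360) * pi * 129.96
A = 64.98 * pi
A = 204.14
204.14 units^2


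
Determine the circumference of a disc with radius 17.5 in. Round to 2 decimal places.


Shape: circle
Radius r = 17.5 in
Formula: C = 2 * pi * r
C = 2 * pi * 17.5
C = 35 * pi
C = 109.96
109.96 in


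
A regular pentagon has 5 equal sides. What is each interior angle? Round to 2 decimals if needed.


Shape: regular pentagon (5 sides)
Formula: interior angle = (n - 2) * 180 / n
(n - 2) = 3
(n - 2) * 180 = 540
angle = 540 / 5
angle = 108
108 degrees


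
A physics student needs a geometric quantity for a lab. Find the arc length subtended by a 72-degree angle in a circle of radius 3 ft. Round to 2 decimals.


Shape: circular arc
Radius r = 3 ft, Angle = 72 degrees
Formula: L = (angle/360) * 2 * pi * r
2 * pi * r = 6 * pi
L = (72/360) * 6 * pi
L = 1.2 * pi
L = 3.77
3.77 ft


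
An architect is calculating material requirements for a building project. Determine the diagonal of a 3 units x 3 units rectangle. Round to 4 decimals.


Shape: rectangle (diagonal via Pythagoras)
Sides: 3 units and 3 units
Formula: d = sqrt(l^2 + w^2)
l^2 = 9, w^2 = 9
l^2 + w^2 = 18
d = sqrt(18)
d = 4.2426
4.2426 units


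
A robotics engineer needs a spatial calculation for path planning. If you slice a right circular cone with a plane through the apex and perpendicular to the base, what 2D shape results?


Solid: right circular cone
Cutting plane: through the apex and perpendicular to the base
Visualize the intersection of the plane with the solid's surface.
The boundary of the cut region is a isosceles triangle.
isosceles triangle


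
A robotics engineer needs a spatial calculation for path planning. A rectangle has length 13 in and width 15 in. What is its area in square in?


Shape: rectangle
Length l = 13 in, Width w = 15 in
Formula: A = l * w
A = 13 * 15
A = 195
195 in^2


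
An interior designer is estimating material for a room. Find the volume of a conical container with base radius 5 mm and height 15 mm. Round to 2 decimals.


Shape: cone
Radius r = 5 mm, Height h = 15 mm
Formula: V = (1/3) * pi * r^2 * h
r^2 = 25
pi * r^2 * h = pi * 25 * 15 = 375 * pi
V = 375 * pi / 3
V = 392.7
392.7 mm^3


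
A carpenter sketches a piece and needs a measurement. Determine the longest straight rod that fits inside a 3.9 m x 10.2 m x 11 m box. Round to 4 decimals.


Shape: rectangular box (space diagonal)
l = 3.9 m, w = 10.2 m, h = 11 m
Visualize: the diagonal of the base, then a right triangle with that diagonal and the height.
Formula: d = sqrt(l^2 + w^2 + h^2)
l^2 + w^2 + h^2 = 15.21 + 104.04 + 121 = 240.25
d = sqrt(240.25)
d = 15.5
15.5 m


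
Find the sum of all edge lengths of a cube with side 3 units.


Shape: cube
Side s = 3 units
A cube has 12 edges, all equal.
Formula: total edge length = 12 * s
Total = 12 * 3
Total = 36
36 units


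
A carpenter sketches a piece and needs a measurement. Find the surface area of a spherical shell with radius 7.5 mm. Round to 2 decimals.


Shape: sphere
Radius r = 7.5 mm
Formula: SA = 4 * pi * r^2
r^2 = 56.25
SA = 4 * pi * 56.25
SA = 225 * pi
SA = 706.86
706.86 mm^2


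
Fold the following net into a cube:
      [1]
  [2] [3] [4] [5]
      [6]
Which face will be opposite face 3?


Net: cross layout. Take square 3 as the base (bottom).
Fold the four squares in the horizontal row up around 3: 2 -> left, 4 -> right, 5 wraps to the top.
Fold 1 and 6 up from 3: 1 -> back, 6 -> front.
Opposite pairs are therefore: (1, 6), (2, 4), (3, 5).
Face 3 is opposite face 5.
face 5


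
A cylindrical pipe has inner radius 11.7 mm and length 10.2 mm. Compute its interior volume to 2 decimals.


Shape: cylinder
Radius r = 11.7 mm, Height h = 10.2 mm
Formula: V = pi * r^2 * h
r^2 = 136.89
V = pi * 136.89 * 10.2
V = 1396.278 * pi
V = 4386.54
4386.54 mm^3


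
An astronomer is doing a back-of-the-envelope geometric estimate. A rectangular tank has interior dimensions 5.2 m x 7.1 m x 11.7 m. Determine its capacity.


Shape: rectangular prism
l = 5.2 m, w = 7.1 m, h = 11.7 m
Formula: V = l * w * h
V = 5.2 * 7.1 * 11.7
V = 36.92 * 11.7
V = 431.964
431.964 m^3


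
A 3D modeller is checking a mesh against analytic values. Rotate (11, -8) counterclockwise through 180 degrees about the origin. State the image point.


Transformation: rotation about the origin
Original point: (11, -8)
Rule for 180 deg: (x, y) -> (-x, -y)
Apply: (11, -8) -> (-11, 8)
(-11, 8)


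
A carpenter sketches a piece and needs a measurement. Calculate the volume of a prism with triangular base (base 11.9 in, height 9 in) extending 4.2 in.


Shape: triangular prism
Triangle base = 11.9 in, triangle height = 9 in, prism length L = 4.2 in
Formula: V = (1/2 * b * h_tri) * L
Cross-section area = 0.5 * 11.9 * 9 = 53.55
V = 53.55 * 4.2
V = 224.91
224.91 in^3


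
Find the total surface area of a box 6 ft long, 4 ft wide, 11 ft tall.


Shape: rectangular prism
l = 6 ft, w = 4 ft, h = 11 ft
Formula: SA = 2(lw + lh + wh)
lw = 24, lh = 66, wh = 44
lw + lh + wh = 134
SA = 2 * 134
SA = 268
268 ft^2


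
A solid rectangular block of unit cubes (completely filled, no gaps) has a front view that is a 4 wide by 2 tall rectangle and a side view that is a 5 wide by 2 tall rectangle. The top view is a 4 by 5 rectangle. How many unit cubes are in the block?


Orthographic views of a solid rectangular block:
Front view 4 x 2 -> length = 4, height = 2
Side view 5 x 2 -> width = 5, height = 2 (consistent)
Top view 4 x 5 -> confirms length = 4, width = 5
The block is 4 x 5 x 2.
Total unit cubes = 4 * 5 * 2 = 40
40 unit cubes


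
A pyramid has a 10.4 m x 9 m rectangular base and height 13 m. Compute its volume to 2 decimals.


Shape: rectangular pyramid
Base: 10.4 m x 9 m, Height h = 13 m
Formula: V = (1/3) * base_area * h
base_area = 10.4 * 9 = 93.6
base_area * h = 93.6 * 13 = 1216.8
V = 1216.8 / 3
V = 405.6
405.6 m^3


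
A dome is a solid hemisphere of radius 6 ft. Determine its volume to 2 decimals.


Shape: hemisphere (half of a sphere)
Radius r = 6 ft
Formula: V = (1/2) * (4/3) * pi * r^3 = (2/3) * pi * r^3
r^3 = 216
(2/3) * 216 = 144
V = 144 * pi
V = 452.39
452.39 ft^3


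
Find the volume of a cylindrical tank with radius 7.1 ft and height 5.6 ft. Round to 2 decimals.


Shape: cylinder
Radius r = 7.1 ft, Height h = 5.6 ft
Formula: V = pi * r^2 * h
r^2 = 50.41
V = pi * 50.41 * 5.6
V = 282.296 * pi
V = 886.86
886.86 ft^3


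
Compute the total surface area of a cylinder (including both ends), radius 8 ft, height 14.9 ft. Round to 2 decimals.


Shape: closed cylinder
Radius r = 8 ft, Height h = 14.9 ft
Formula: SA = 2*pi*r^2 + 2*pi*r*h = 2*pi*r*(r + h)
r + h = 22.9
2 * r * (r + h) = 2 * 8 * 22.9 = 366.4
SA = 366.4 * pi
SA = 1151.08
1151.08 ft^2


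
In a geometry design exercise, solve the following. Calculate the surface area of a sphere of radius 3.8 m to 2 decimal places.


Shape: sphere
Radius r = 3.8 m
Formula: SA = 4 * pi * r^2
r^2 = 14.44
SA = 4 * pi * 14.44
SA = 57.76 * pi
SA = 181.46
181.46 m^2


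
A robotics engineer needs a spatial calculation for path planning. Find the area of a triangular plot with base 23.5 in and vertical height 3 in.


Shape: triangle
Base b = 23.5 in, Height h = 3 in
Formula: A = (1/2) * b * h
A = 0.5 * 23.5 * 3
A = 0.5 * 70.5
A = 35.25
35.25 in^2


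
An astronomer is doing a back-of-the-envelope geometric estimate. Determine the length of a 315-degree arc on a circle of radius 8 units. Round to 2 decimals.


Shape: circular arc
Radius r = 8 units, Angle = 315 degrees
Formula: L = (angle/360) * 2 * pi * r
2 * pi * r = 16 * pi
L = (315/360) * 16 * pi
L = 14 * pi
L = 43.98
43.98 units


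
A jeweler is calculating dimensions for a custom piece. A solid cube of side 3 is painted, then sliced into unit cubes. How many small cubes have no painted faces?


Large cube: 3 x 3 x 3, cut into unit cubes.
n = 3, so n - 2 = 1
Unpainted cubes form the interior (n - 2)^3 block.
(n - 2)^3 = 1^3 = 1
1 unit cubes


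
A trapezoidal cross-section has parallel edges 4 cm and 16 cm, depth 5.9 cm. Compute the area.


Shape: trapezoid
Parallel sides a = 4 cm, b = 16 cm; Height h = 5.9 cm
Formula: A = (a + b) * h / 2
a + b = 4 + 16 = 20
A = 20 * 5.9 / 2
A = 118 / 2
A = 59
59 cm^2


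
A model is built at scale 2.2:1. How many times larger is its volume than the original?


Linear scale factor k = 2.2
Rule: under a linear scaling by k, volumes scale by k^3.
k^3 = 2.2 * 2.2 * 2.2
k^3 = 4.84 * 2.2
k^3 = 10.648
Volume scales by a factor of 10.648.
10.648 (dimensionless)


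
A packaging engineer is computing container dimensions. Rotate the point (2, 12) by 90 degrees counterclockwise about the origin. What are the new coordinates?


Transformation: rotation about the origin
Original point: (2, 12)
Rule for 90 deg counterclockwise: (x, y) -> (-y, x)
Apply: (2, 12) -> (-12, 2)
(-12, 2)


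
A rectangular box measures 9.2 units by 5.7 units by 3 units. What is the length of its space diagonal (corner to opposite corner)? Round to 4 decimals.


Shape: rectangular box (space diagonal)
l = 9.2 units, w = 5.7 units, h = 3 units
Visualize: the diagonal of the base, then a right triangle with that diagonal and the height.
Formula: d = sqrt(l^2 + w^2 + h^2)
l^2 + w^2 + h^2 = 84.64 + 32.49 + 9 = 126.13
d = sqrt(126.13)
d = 11.2308
11.2308 units


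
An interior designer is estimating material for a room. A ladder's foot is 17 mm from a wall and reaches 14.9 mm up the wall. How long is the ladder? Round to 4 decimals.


Shape: right triangle
Legs a = 17 mm, b = 14.9 mm
Formula: c = sqrt(a^2 + b^2)
a^2 = 289, b^2 = 222.01
a^2 + b^2 = 511.01
c = sqrt(511.01)
c = 22.6055
22.6055 mm


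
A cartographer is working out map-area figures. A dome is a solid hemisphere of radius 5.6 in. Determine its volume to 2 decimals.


Shape: hemisphere (half of a sphere)
Radius r = 5.6 in
Formula: V = (1/2) * (4/3) * pi * r^3 = (2/3) * pi * r^3
r^3 = 175.616
(2/3) * 175.616 = 117.077333
V = 117.077333 * pi
V = 367.81
367.81 in^3


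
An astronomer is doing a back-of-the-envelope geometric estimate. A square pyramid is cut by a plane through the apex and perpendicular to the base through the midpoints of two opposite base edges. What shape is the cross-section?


Solid: square pyramid
Cutting plane: through the apex and perpendicular to the base through the midpoints of two opposite base edges
Visualize the intersection of the plane with the solid's surface.
The boundary of the cut region is a isosceles triangle.
isosceles triangle


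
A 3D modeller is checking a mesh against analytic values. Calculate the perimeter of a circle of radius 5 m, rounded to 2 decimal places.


Shape: circle
Radius r = 5 m
Formula: C = 2 * pi * r
C = 2 * pi * 5
C = 10 * pi
C = 31.42
31.42 m


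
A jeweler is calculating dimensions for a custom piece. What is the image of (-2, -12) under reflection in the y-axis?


Transformation: reflection
Original point: (-2, -12)
Rule for reflection over the y-axis: (x, y) -> (-x, y)
Apply: (-2, -12) -> (2, -12)
(2, -12)


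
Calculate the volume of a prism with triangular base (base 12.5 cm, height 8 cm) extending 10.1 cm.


Shape: triangular prism
Triangle base = 12.5 cm, triangle height = 8 cm, prism length L = 10.1 cm
Formula: V = (1/2 * b * h_tri) * L
Cross-section area = 0.5 * 12.5 * 8 = 50
V = 50 * 10.1
V = 505
505 cm^3


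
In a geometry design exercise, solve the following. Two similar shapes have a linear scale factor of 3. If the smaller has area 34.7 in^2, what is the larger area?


Linear scale factor k = 3
Original area = 34.7 in^2
Rule: under a linear scaling by k, areas scale by k^2.
k^2 = 3^2 = 9
New area = 34.7 * 9
New area = 312.3
312.3 in^2


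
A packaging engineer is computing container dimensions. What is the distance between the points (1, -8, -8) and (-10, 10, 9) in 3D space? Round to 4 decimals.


3D distance between two points
P1 = (1, -8, -8), P2 = (-10, 10, 9)
Formula: d = sqrt((x2-x1)^2 + (y2-y1)^2 + (z2-z1)^2)
dx = -10 - 1 = -11
dy = 10 - -8 = 18
dz = 9 - -8 = 17
dx^2 + dy^2 + dz^2 = 121 + 324 + 289 = 734
d = sqrt(734)
d = 27.0924
27.0924 units


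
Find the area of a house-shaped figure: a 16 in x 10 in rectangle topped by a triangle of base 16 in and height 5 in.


Composite shape: rectangle + triangle
Rectangle area = 16 * 10 = 160
Triangle area = 0.5 * 16 * 5 = 40
Total = 160 + 40
Total = 200
200 in^2


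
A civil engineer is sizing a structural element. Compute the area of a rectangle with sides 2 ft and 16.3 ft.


Shape: rectangle
Length l = 2 ft, Width w = 16.3 ft
Formula: A = l * w
A = 2 * 16.3
A = 32.6
32.6 ft^2


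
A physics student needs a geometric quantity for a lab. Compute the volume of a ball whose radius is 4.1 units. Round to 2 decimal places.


Shape: sphere
Radius r = 4.1 units
Formula: V = (4/3) * pi * r^3
r^3 = 68.921
(4/3) * 68.921 = 91.894667
V = 91.894667 * pi
V = 288.7
288.7 units^3


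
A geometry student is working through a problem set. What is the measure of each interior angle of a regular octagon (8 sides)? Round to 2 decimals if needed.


Shape: regular octagon (8 sides)
Formula: interior angle = (n - 2) * 180 / n
(n - 2) = 6
(n - 2) * 180 = 1080
angle = 1080 / 8
angle = 135
135 degrees


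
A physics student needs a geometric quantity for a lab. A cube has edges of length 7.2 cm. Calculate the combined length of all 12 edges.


Shape: cube
Side s = 7.2 cm
A cube has 12 edges, all equal.
Formula: total edge length = 12 * s
Total = 12 * 7.2
Total = 86.4
86.4 cm


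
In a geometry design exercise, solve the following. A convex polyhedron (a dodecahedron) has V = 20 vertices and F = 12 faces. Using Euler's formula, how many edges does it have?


Polyhedron: dodecahedron
Euler's formula for convex polyhedra: V - E + F = 2
Given: V = 20 vertices and F = 12 faces
Solve for E:
E = V + F - 2 = 20 + 12 - 2 = 30
30 edges


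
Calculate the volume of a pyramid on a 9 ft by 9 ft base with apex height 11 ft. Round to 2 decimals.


Shape: rectangular pyramid
Base: 9 ft x 9 ft, Height h = 11 ft
Formula: V = (1/3) * base_area * h
base_area = 9 * 9 = 81
base_area * h = 81 * 11 = 891
V = 891 / 3
V = 297
297 ft^3


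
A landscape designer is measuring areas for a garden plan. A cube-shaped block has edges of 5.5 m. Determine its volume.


Shape: cube
Side s = 5.5 m
Formula: V = s^3
V = 5.5 * 5.5 * 5.5
V = 30.25 * 5.5
V = 166.375
166.375 m^3


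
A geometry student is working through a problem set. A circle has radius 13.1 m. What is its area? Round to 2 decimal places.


Shape: circle
Radius r = 13.1 m
Formula: A = pi * r^2
r^2 = 13.1^2 = 171.61
A = pi * 171.61
A = 539.13
539.13 m^2


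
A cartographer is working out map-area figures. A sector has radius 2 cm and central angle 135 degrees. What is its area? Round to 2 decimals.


Shape: circular sector
Radius r = 2 cm, Angle = 135 degrees
Formula: A = (angle/360) * pi * r^2
r^2 = 4
Fraction of circle = 135/360
A = (135/360) * pi * 4
A = 1.5 * pi
A = 4.71
4.71 cm^2


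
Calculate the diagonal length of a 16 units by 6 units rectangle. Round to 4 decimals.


Shape: rectangle (diagonal via Pythagoras)
Sides: 16 units and 6 units
Formula: d = sqrt(l^2 + w^2)
l^2 = 256, w^2 = 36
l^2 + w^2 = 292
d = sqrt(292)
d = 17.088
17.088 units


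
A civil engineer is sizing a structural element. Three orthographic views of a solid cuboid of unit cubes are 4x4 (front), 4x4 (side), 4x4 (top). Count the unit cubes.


Orthographic views of a solid rectangular block:
Front view 4 x 4 -> length = 4, height = 4
Side view 4 x 4 -> width = 4, height = 4 (consistent)
Top view 4 x 4 -> confirms length = 4, width = 4
The block is 4 x 4 x 4.
Total unit cubes = 4 * 4 * 4 = 64
64 unit cubes


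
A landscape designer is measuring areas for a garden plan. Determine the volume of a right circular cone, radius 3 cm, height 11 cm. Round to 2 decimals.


Shape: cone
Radius r = 3 cm, Height h = 11 cm
Formula: V = (1/3) * pi * r^2 * h
r^2 = 9
pi * r^2 * h = pi * 9 * 11 = 99 * pi
V = 99 * pi / 3
V = 103.67
103.67 cm^3


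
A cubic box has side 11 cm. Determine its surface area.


Shape: cube
Side s = 11 cm
A cube has 6 square faces.
Formula: SA = 6 * s^2
s^2 = 121
SA = 6 * 121
SA = 726
726 cm^2


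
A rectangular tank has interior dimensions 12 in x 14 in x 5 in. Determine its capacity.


Shape: rectangular prism
l = 12 in, w = 14 in, h = 5 in
Formula: V = l * w * h
V = 12 * 14 * 5
V = 168 * 5
V = 840
840 in^3


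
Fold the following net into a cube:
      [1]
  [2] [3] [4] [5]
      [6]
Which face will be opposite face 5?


Net: cross layout. Take square 3 as the base (bottom).
Fold the four squares in the horizontal row up around 3: 2 -> left, 4 -> right, 5 wraps to the top.
Fold 1 and 6 up from 3: 1 -> back, 6 -> front.
Opposite pairs are therefore: (1, 6), (2, 4), (3, 5).
Face 5 is opposite face 3.
face 3


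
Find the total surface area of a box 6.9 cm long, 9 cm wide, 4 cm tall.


Shape: rectangular prism
l = 6.9 cm, w = 9 cm, h = 4 cm
Formula: SA = 2(lw + lh + wh)
lw = 62.1, lh = 27.6, wh = 36
lw + lh + wh = 125.7
SA = 2 * 125.7
SA = 251.4
251.4 cm^2


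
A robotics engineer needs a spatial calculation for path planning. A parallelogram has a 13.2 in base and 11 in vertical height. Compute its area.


Shape: parallelogram
Base b = 13.2 in, Height h = 11 in
Formula: A = b * h
A = 13.2 * 11
A = 145.2
145.2 in^2


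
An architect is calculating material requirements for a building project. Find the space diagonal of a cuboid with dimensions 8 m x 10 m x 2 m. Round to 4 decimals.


Shape: rectangular box (space diagonal)
l = 8 m, w = 10 m, h = 2 m
Visualize: the diagonal of the base, then a right triangle with that diagonal and the height.
Formula: d = sqrt(l^2 + w^2 + h^2)
l^2 + w^2 + h^2 = 64 + 100 + 4 = 168
d = sqrt(168)
d = 12.9615
12.9615 m


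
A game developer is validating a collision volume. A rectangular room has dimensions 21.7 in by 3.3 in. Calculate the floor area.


Shape: rectangle
Length l = 21.7 in, Width w = 3.3 in
Formula: A = l * w
A = 21.7 * 3.3
A = 71.61
71.61 in^2


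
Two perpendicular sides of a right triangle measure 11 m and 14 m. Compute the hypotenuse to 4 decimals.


Shape: right triangle
Legs a = 11 m, b = 14 m
Formula: c = sqrt(a^2 + b^2)
a^2 = 121, b^2 = 196
a^2 + b^2 = 317
c = sqrt(317)
c = 17.8045
17.8045 m


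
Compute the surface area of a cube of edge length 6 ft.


Shape: cube
Side s = 6 ft
A cube has 6 square faces.
Formula: SA = 6 * s^2
s^2 = 36
SA = 6 * 36
SA = 216
216 ft^2


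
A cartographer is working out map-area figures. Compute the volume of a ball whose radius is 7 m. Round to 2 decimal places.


Shape: sphere
Radius r = 7 m
Formula: V = (4/3) * pi * r^3
r^3 = 343
(4/3) * 343 = 457.333333
V = 457.333333 * pi
V = 1436.76
1436.76 m^3


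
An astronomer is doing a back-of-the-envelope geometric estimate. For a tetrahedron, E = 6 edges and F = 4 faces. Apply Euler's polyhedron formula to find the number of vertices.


Polyhedron: tetrahedron
Euler's formula for convex polyhedra: V - E + F = 2
Given: E = 6 edges and F = 4 faces
Solve for V:
V = 2 + E - F = 2 + 6 - 4 = 4
4 vertices


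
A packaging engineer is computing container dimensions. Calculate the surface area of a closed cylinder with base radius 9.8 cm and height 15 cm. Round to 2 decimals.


Shape: closed cylinder
Radius r = 9.8 cm, Height h = 15 cm
Formula: SA = 2*pi*r^2 + 2*pi*r*h = 2*pi*r*(r + h)
r + h = 24.8
2 * r * (r + h) = 2 * 9.8 * 24.8 = 486.08
SA = 486.08 * pi
SA = 1527.07
1527.07 cm^2


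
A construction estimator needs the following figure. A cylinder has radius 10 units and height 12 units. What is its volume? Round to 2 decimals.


Shape: cylinder
Radius r = 10 units, Height h = 12 units
Formula: V = pi * r^2 * h
r^2 = 100
V = pi * 100 * 12
V = 1200 * pi
V = 3769.91
3769.91 units^3


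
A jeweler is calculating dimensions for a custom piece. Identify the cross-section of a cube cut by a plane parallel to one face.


Solid: cube
Cutting plane: parallel to one face
Visualize the intersection of the plane with the solid's surface.
The boundary of the cut region is a square.
square


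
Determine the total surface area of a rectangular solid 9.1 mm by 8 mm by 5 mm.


Shape: rectangular prism
l = 9.1 mm, w = 8 mm, h = 5 mm
Formula: SA = 2(lw + lh + wh)
lw = 72.8, lh = 45.5, wh = 40
lw + lh + wh = 158.3
SA = 2 * 158.3
SA = 316.6
316.6 mm^2


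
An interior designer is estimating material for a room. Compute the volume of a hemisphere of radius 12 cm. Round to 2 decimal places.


Shape: hemisphere (half of a sphere)
Radius r = 12 cm
Formula: V = (1/2) * (4/3) * pi * r^3 = (2/3) * pi * r^3
r^3 = 1728
(2/3) * 1728 = 1152
V = 1152 * pi
V = 3619.11
3619.11 cm^3


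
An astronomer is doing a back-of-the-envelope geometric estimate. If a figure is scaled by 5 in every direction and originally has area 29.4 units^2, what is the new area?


Linear scale factor k = 5
Original area = 29.4 units^2
Rule: under a linear scaling by k, areas scale by k^2.
k^2 = 5^2 = 25
New area = 29.4 * 25
New area = 735
735 units^2


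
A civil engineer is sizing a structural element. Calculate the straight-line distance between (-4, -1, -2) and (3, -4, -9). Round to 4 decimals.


3D distance between two points
P1 = (-4, -1, -2), P2 = (3, -4, -9)
Formula: d = sqrt((x2-x1)^2 + (y2-y1)^2 + (z2-z1)^2)
dx = 3 - -4 = 7
dy = -4 - -1 = -3
dz = -9 - -2 = -7
dx^2 + dy^2 + dz^2 = 49 + 9 + 49 = 107
d = sqrt(107)
d = 10.3441
10.3441 units


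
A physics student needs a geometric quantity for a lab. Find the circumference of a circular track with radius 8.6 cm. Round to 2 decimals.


Shape: circle
Radius r = 8.6 cm
Formula: C = 2 * pi * r
C = 2 * pi * 8.6
C = 17.2 * pi
C = 54.04
54.04 cm


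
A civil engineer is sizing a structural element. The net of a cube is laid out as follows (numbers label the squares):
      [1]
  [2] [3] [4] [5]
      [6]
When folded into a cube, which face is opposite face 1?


Net: cross layout. Take square 3 as the base (bottom).
Fold the four squares in the horizontal row up around 3: 2 -> left, 4 -> right, 5 wraps to the top.
Fold 1 and 6 up from 3: 1 -> back, 6 -> front.
Opposite pairs are therefore: (1, 6), (2, 4), (3, 5).
Face 1 is opposite face 6.
face 6


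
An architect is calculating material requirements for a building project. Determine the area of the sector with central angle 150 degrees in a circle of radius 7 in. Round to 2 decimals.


Shape: circular sector
Radius r = 7 in, Angle = 150 degrees
Formula: A = (angle/360) * pi * r^2
r^2 = 49
Fraction of circle = 150/360
A = (150/360) * pi * 49
A = 20.416667 * pi
A = 64.14
64.14 in^2


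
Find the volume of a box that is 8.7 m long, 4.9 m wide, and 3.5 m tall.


Shape: rectangular prism
l = 8.7 m, w = 4.9 m, h = 3.5 m
Formula: V = l * w * h
V = 8.7 * 4.9 * 3.5
V = 42.63 * 3.5
V = 149.205
149.205 m^3


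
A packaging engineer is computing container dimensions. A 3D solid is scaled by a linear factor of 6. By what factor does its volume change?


Linear scale factor k = 6
Rule: under a linear scaling by k, volumes scale by k^3.
k^3 = 6 * 6 * 6
k^3 = 36 * 6
k^3 = 216
Volume scales by a factor of 216.
216 (dimensionless)


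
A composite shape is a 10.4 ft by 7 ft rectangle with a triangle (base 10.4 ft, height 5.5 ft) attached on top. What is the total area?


Composite shape: rectangle + triangle
Rectangle area = 10.4 * 7 = 72.8
Triangle area = 0.5 * 10.4 * 5.5 = 28.6
Total = 72.8 + 28.6
Total = 101.4
101.4 ft^2


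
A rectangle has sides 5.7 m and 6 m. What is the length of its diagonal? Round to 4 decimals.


Shape: rectangle (diagonal via Pythagoras)
Sides: 5.7 m and 6 m
Formula: d = sqrt(l^2 + w^2)
l^2 = 32.49, w^2 = 36
l^2 + w^2 = 68.49
d = sqrt(68.49)
d = 8.2759
8.2759 m


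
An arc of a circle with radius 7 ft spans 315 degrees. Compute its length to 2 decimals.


Shape: circular arc
Radius r = 7 ft, Angle = 315 degrees
Formula: L = (angle/360) * 2 * pi * r
2 * pi * r = 14 * pi
L = (315/360) * 14 * pi
L = 12.25 * pi
L = 38.48
38.48 ft


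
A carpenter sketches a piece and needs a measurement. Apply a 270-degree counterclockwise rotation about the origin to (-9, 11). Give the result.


Transformation: rotation about the origin
Original point: (-9, 11)
Rule for 270 deg counterclockwise: (x, y) -> (y, -x)
Apply: (-9, 11) -> (11, 9)
(11, 9)


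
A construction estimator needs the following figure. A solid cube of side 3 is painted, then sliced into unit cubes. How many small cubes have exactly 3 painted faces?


Large cube: 3 x 3 x 3, cut into unit cubes.
Cubes with 3 painted faces are at the corners. A cube always has 8 corners.
Count = 8
8 unit cubes


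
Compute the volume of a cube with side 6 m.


Shape: cube
Side s = 6 m
Formula: V = s^3
V = 6 * 6 * 6
V = 36 * 6
V = 216
216 m^3


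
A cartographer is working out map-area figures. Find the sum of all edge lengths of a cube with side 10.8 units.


Shape: cube
Side s = 10.8 units
A cube has 12 edges, all equal.
Formula: total edge length = 12 * s
Total = 12 * 10.8
Total = 129.6
129.6 units


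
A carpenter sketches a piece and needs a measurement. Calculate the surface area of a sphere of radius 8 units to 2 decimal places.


Shape: sphere
Radius r = 8 units
Formula: SA = 4 * pi * r^2
r^2 = 64
SA = 4 * pi * 64
SA = 256 * pi
SA = 804.25
804.25 units^2


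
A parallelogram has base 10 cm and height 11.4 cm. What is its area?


Shape: parallelogram
Base b = 10 cm, Height h = 11.4 cm
Formula: A = b * h
A = 10 * 11.4
A = 114
114 cm^2


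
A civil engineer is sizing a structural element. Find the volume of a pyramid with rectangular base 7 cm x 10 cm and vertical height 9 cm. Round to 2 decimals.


Shape: rectangular pyramid
Base: 7 cm x 10 cm, Height h = 9 cm
Formula: V = (1/3) * base_area * h
base_area = 7 * 10 = 70
base_area * h = 70 * 9 = 630
V = 630 / 3
V = 210
210 cm^3


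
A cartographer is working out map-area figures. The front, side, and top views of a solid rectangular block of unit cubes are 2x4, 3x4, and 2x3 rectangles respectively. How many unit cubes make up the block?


Orthographic views of a solid rectangular block:
Front view 2 x 4 -> length = 2, height = 4
Side view 3 x 4 -> width = 3, height = 4 (consistent)
Top view 2 x 3 -> confirms length = 2, width = 3
The block is 2 x 3 x 4.
Total unit cubes = 2 * 3 * 4 = 24
24 unit cubes


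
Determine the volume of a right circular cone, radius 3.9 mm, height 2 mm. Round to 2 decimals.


Shape: cone
Radius r = 3.9 mm, Height h = 2 mm
Formula: V = (1/3) * pi * r^2 * h
r^2 = 15.21
pi * r^2 * h = pi * 15.21 * 2 = 30.42 * pi
V = 30.42 * pi / 3
V = 31.86
31.86 mm^3


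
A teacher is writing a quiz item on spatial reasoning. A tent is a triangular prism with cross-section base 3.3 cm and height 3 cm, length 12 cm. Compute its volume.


Shape: triangular prism
Triangle base = 3.3 cm, triangle height = 3 cm, prism length L = 12 cm
Formula: V = (1/2 * b * h_tri) * L
Cross-section area = 0.5 * 3.3 * 3 = 4.95
V = 4.95 * 12
V = 59.4
59.4 cm^3


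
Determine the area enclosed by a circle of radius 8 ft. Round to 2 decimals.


Shape: circle
Radius r = 8 ft
Formula: A = pi * r^2
r^2 = 8^2 = 64
A = pi * 64
A = 201.06
201.06 ft^2


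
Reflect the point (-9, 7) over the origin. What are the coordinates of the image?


Transformation: reflection
Original point: (-9, 7)
Rule for reflection through the origin: (x, y) -> (-x, -y)
Apply: (-9, 7) -> (9, -7)
(9, -7)


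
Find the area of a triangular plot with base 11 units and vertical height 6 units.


Shape: triangle
Base b = 11 units, Height h = 6 units
Formula: A = (1/2) * b * h
A = 0.5 * 11 * 6
A = 0.5 * 66
A = 33
33 units^2


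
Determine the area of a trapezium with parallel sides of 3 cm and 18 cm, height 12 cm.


Shape: trapezoid
Parallel sides a = 3 cm, b = 18 cm; Height h = 12 cm
Formula: A = (a + b) * h / 2
a + b = 3 + 18 = 21
A = 21 * 12 / 2
A = 252 / 2
A = 126
126 cm^2


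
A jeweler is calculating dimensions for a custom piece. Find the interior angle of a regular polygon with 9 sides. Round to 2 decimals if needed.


Shape: regular nonagon (9 sides)
Formula: interior angle = (n - 2) * 180 / n
(n - 2) = 7
(n - 2) * 180 = 1260
angle = 1260 / 9
angle = 140
140 degrees


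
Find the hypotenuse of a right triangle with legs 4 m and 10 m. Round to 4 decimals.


Shape: right triangle
Legs a = 4 m, b = 10 m
Formula: c = sqrt(a^2 + b^2)
a^2 = 16, b^2 = 100
a^2 + b^2 = 116
c = sqrt(116)
c = 10.7703
10.7703 m


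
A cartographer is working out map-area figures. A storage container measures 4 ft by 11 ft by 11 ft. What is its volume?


Shape: rectangular prism
l = 4 ft, w = 11 ft, h = 11 ft
Formula: V = l * w * h
V = 4 * 11 * 11
V = 44 * 11
V = 484
484 ft^3


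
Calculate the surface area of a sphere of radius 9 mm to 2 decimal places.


Shape: sphere
Radius r = 9 mm
Formula: SA = 4 * pi * r^2
r^2 = 81
SA = 4 * pi * 81
SA = 324 * pi
SA = 1017.88
1017.88 mm^2


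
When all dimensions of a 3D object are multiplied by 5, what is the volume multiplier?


Linear scale factor k = 5
Rule: under a linear scaling by k, volumes scale by k^3.
k^3 = 5 * 5 * 5
k^3 = 25 * 5
k^3 = 125
Volume scales by a factor of 125.
125 (dimensionless)


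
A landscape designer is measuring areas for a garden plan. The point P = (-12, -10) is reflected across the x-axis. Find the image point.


Transformation: reflection
Original point: (-12, -10)
Rule for reflection over the x-axis: (x, y) -> (x, -y)
Apply: (-12, -10) -> (-12, 10)
(-12, 10)


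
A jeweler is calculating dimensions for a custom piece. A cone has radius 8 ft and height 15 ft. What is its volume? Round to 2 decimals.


Shape: cone
Radius r = 8 ft, Height h = 15 ft
Formula: V = (1/3) * pi * r^2 * h
r^2 = 64
pi * r^2 * h = pi * 64 * 15 = 960 * pi
V = 960 * pi / 3
V = 1005.31
1005.31 ft^3


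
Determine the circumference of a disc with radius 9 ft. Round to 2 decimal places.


Shape: circle
Radius r = 9 ft
Formula: C = 2 * pi * r
C = 2 * pi * 9
C = 18 * pi
C = 56.55
56.55 ft


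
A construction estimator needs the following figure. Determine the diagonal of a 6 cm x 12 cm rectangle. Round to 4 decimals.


Shape: rectangle (diagonal via Pythagoras)
Sides: 6 cm and 12 cm
Formula: d = sqrt(l^2 + w^2)
l^2 = 36, w^2 = 144
l^2 + w^2 = 180
d = sqrt(180)
d = 13.4164
13.4164 cm


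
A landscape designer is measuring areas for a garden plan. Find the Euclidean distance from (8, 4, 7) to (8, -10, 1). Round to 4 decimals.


3D distance between two points
P1 = (8, 4, 7), P2 = (8, -10, 1)
Formula: d = sqrt((x2-x1)^2 + (y2-y1)^2 + (z2-z1)^2)
dx = 8 - 8 = 0
dy = -10 - 4 = -14
dz = 1 - 7 = -6
dx^2 + dy^2 + dz^2 = 0 + 196 + 36 = 232
d = sqrt(232)
d = 15.2315
15.2315 units


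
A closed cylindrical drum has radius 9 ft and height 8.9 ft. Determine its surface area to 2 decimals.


Shape: closed cylinder
Radius r = 9 ft, Height h = 8.9 ft
Formula: SA = 2*pi*r^2 + 2*pi*r*h = 2*pi*r*(r + h)
r + h = 17.9
2 * r * (r + h) = 2 * 9 * 17.9 = 322.2
SA = 322.2 * pi
SA = 1012.22
1012.22 ft^2


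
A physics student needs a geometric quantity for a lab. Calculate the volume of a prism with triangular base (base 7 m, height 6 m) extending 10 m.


Shape: triangular prism
Triangle base = 7 m, triangle height = 6 m, prism length L = 10 m
Formula: V = (1/2 * b * h_tri) * L
Cross-section area = 0.5 * 7 * 6 = 21
V = 21 * 10
V = 210
210 m^3


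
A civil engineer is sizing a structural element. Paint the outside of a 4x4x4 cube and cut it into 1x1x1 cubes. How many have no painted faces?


Large cube: 4 x 4 x 4, cut into unit cubes.
n = 4, so n - 2 = 2
Unpainted cubes form the interior (n - 2)^3 block.
(n - 2)^3 = 2^3 = 8
8 unit cubes


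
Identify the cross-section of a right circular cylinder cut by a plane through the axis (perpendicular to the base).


Solid: right circular cylinder
Cutting plane: through the axis (perpendicular to the base)
Visualize the intersection of the plane with the solid's surface.
The boundary of the cut region is a rectangle.
rectangle


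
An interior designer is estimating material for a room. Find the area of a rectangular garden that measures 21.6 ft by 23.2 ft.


Shape: rectangle
Length l = 21.6 ft, Width w = 23.2 ft
Formula: A = l * w
A = 21.6 * 23.2
A = 501.12
501.12 ft^2


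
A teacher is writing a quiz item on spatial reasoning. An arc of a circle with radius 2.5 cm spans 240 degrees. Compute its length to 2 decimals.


Shape: circular arc
Radius r = 2.5 cm, Angle = 240 degrees
Formula: L = (angle/360) * 2 * pi * r
2 * pi * r = 5 * pi
L = (240/360) * 5 * pi
L = 3.333333 * pi
L = 10.47
10.47 cm


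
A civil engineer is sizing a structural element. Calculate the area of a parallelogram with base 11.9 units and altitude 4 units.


Shape: parallelogram
Base b = 11.9 units, Height h = 4 units
Formula: A = b * h
A = 11.9 * 4
A = 47.6
47.6 units^2


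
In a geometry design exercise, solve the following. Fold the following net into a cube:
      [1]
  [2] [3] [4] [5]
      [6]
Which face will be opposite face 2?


Net: cross layout. Take square 3 as the base (bottom).
Fold the four squares in the horizontal row up around 3: 2 -> left, 4 -> right, 5 wraps to the top.
Fold 1 and 6 up from 3: 1 -> back, 6 -> front.
Opposite pairs are therefore: (1, 6), (2, 4), (3, 5).
Face 2 is opposite face 4.
face 4


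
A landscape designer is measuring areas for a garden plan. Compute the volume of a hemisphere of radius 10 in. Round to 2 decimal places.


Shape: hemisphere (half of a sphere)
Radius r = 10 in
Formula: V = (1/2) * (4/3) * pi * r^3 = (2/3) * pi * r^3
r^3 = 1000
(2/3) * 1000 = 666.666667
V = 666.666667 * pi
V = 2094.4
2094.4 in^3


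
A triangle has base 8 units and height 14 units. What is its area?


Shape: triangle
Base b = 8 units, Height h = 14 units
Formula: A = (1/2) * b * h
A = 0.5 * 8 * 14
A = 0.5 * 112
A = 56
56 units^2


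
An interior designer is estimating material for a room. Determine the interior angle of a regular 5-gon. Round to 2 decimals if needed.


Shape: regular pentagon (5 sides)
Formula: interior angle = (n - 2) * 180 / n
(n - 2) = 3
(n - 2) * 180 = 540
angle = 540 / 5
angle = 108
108 degrees


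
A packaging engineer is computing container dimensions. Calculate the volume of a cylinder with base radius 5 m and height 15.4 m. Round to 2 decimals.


Shape: cylinder
Radius r = 5 m, Height h = 15.4 m
Formula: V = pi * r^2 * h
r^2 = 25
V = pi * 25 * 15.4
V = 385 * pi
V = 1209.51
1209.51 m^3


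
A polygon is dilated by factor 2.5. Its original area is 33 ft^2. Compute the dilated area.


Linear scale factor k = 2.5
Original area = 33 ft^2
Rule: under a linear scaling by k, areas scale by k^2.
k^2 = 2.5^2 = 6.25
New area = 33 * 6.25
New area = 206.25
206.25 ft^2
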